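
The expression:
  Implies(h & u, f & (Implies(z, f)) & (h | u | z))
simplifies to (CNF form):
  f | ~h | ~u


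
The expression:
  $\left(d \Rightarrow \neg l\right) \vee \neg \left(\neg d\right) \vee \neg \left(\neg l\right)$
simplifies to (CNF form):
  $\text{True}$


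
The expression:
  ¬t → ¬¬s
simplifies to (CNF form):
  s ∨ t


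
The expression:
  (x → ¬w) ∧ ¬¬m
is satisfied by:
  {m: True, w: False, x: False}
  {m: True, x: True, w: False}
  {m: True, w: True, x: False}


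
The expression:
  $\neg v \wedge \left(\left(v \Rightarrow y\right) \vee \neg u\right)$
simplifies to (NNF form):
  $\neg v$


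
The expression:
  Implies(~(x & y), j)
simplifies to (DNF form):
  j | (x & y)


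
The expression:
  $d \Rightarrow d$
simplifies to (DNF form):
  $\text{True}$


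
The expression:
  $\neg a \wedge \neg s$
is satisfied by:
  {a: False, s: False}


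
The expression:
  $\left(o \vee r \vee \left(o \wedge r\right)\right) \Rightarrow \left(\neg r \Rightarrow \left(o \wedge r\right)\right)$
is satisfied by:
  {r: True, o: False}
  {o: False, r: False}
  {o: True, r: True}


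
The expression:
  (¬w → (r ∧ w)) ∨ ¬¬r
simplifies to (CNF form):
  r ∨ w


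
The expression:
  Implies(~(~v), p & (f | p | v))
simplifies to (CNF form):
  p | ~v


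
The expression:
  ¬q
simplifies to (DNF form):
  ¬q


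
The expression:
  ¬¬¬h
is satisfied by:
  {h: False}


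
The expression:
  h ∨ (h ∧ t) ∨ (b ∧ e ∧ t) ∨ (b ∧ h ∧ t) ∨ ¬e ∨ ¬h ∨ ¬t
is always true.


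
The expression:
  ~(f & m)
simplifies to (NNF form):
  ~f | ~m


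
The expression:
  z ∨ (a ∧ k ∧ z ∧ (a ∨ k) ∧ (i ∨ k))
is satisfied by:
  {z: True}


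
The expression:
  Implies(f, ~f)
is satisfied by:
  {f: False}


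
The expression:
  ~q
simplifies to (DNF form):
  ~q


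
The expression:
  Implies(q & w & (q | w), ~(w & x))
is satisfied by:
  {w: False, q: False, x: False}
  {x: True, w: False, q: False}
  {q: True, w: False, x: False}
  {x: True, q: True, w: False}
  {w: True, x: False, q: False}
  {x: True, w: True, q: False}
  {q: True, w: True, x: False}


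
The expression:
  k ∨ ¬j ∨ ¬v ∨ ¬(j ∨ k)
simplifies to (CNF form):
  k ∨ ¬j ∨ ¬v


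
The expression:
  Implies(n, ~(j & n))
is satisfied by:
  {n: False, j: False}
  {j: True, n: False}
  {n: True, j: False}


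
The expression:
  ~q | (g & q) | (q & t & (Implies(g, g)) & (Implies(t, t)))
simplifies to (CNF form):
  g | t | ~q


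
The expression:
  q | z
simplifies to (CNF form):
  q | z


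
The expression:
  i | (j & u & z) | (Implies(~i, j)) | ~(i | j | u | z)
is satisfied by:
  {i: True, j: True, u: False, z: False}
  {i: True, z: True, j: True, u: False}
  {i: True, j: True, u: True, z: False}
  {i: True, z: True, j: True, u: True}
  {i: True, u: False, j: False, z: False}
  {i: True, z: True, u: False, j: False}
  {i: True, u: True, j: False, z: False}
  {i: True, z: True, u: True, j: False}
  {j: True, z: False, u: False, i: False}
  {z: True, j: True, u: False, i: False}
  {j: True, u: True, z: False, i: False}
  {z: True, j: True, u: True, i: False}
  {z: False, u: False, j: False, i: False}


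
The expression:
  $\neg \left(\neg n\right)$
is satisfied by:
  {n: True}


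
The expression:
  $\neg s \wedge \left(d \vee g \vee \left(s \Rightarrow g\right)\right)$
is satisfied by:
  {s: False}


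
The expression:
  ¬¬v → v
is always true.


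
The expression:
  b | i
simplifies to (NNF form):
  b | i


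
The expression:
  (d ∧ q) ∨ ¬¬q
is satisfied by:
  {q: True}


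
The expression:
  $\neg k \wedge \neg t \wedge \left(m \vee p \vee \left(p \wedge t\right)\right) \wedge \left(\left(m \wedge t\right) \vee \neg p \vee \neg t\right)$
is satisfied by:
  {m: True, p: True, t: False, k: False}
  {m: True, p: False, t: False, k: False}
  {p: True, k: False, m: False, t: False}


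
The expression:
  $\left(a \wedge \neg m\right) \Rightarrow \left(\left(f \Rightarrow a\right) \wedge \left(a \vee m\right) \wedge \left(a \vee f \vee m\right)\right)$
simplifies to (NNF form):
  $\text{True}$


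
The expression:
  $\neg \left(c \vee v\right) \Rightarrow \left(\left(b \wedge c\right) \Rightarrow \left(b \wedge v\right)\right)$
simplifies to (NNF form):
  $\text{True}$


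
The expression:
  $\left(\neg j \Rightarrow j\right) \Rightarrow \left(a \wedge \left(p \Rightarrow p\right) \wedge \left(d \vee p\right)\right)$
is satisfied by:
  {a: True, p: True, d: True, j: False}
  {a: True, p: True, d: False, j: False}
  {a: True, d: True, p: False, j: False}
  {a: True, d: False, p: False, j: False}
  {p: True, d: True, a: False, j: False}
  {p: True, d: False, a: False, j: False}
  {d: True, a: False, p: False, j: False}
  {d: False, a: False, p: False, j: False}
  {j: True, a: True, p: True, d: True}
  {j: True, a: True, p: True, d: False}
  {j: True, a: True, d: True, p: False}


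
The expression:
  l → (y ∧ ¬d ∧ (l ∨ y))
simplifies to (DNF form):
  (y ∧ ¬d) ∨ ¬l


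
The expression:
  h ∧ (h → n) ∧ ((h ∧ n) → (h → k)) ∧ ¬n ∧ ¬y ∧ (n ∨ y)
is never true.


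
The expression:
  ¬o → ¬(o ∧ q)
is always true.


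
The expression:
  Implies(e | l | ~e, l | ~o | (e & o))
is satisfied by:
  {l: True, e: True, o: False}
  {l: True, o: False, e: False}
  {e: True, o: False, l: False}
  {e: False, o: False, l: False}
  {l: True, e: True, o: True}
  {l: True, o: True, e: False}
  {e: True, o: True, l: False}


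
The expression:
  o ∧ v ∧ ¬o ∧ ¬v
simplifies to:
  False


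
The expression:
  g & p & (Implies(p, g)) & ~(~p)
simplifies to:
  g & p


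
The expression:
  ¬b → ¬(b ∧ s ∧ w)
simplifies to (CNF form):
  True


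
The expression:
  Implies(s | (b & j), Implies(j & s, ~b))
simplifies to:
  ~b | ~j | ~s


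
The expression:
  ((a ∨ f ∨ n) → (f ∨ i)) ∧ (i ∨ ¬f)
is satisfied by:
  {i: True, f: False, a: False, n: False}
  {i: True, n: True, f: False, a: False}
  {i: True, a: True, f: False, n: False}
  {i: True, n: True, a: True, f: False}
  {i: True, f: True, a: False, n: False}
  {i: True, n: True, f: True, a: False}
  {i: True, a: True, f: True, n: False}
  {i: True, n: True, a: True, f: True}
  {n: False, f: False, a: False, i: False}


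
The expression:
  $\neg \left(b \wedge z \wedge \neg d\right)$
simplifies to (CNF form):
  $d \vee \neg b \vee \neg z$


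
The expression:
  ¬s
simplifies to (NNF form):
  ¬s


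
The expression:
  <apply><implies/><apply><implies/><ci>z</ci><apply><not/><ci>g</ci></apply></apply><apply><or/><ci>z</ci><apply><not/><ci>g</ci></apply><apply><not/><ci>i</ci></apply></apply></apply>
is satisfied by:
  {z: True, g: False, i: False}
  {g: False, i: False, z: False}
  {i: True, z: True, g: False}
  {i: True, g: False, z: False}
  {z: True, g: True, i: False}
  {g: True, z: False, i: False}
  {i: True, g: True, z: True}


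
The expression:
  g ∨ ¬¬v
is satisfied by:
  {v: True, g: True}
  {v: True, g: False}
  {g: True, v: False}


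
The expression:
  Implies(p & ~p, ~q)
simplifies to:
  True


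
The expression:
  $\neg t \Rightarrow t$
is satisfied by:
  {t: True}


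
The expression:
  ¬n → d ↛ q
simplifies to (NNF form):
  n ∨ (d ∧ ¬q)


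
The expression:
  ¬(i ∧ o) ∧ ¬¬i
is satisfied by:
  {i: True, o: False}


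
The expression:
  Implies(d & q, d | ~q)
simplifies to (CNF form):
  True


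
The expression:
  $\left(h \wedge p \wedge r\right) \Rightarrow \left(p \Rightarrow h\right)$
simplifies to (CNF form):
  $\text{True}$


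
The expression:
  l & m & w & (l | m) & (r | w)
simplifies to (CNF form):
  l & m & w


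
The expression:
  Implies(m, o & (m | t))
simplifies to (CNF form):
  o | ~m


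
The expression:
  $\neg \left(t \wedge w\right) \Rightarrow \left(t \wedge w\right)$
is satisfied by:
  {t: True, w: True}


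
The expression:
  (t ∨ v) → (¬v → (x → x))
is always true.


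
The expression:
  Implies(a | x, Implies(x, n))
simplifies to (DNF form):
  n | ~x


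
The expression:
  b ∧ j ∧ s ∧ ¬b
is never true.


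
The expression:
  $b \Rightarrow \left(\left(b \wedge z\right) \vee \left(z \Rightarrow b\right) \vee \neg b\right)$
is always true.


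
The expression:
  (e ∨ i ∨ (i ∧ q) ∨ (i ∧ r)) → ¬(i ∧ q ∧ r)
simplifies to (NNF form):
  ¬i ∨ ¬q ∨ ¬r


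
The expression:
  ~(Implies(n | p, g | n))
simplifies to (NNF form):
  p & ~g & ~n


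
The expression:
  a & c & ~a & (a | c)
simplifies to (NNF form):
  False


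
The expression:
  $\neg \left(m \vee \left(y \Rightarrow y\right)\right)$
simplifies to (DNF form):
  $\text{False}$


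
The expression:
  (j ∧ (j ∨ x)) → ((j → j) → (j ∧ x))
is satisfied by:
  {x: True, j: False}
  {j: False, x: False}
  {j: True, x: True}


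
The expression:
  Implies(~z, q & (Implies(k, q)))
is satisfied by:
  {q: True, z: True}
  {q: True, z: False}
  {z: True, q: False}


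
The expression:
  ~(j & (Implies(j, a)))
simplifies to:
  ~a | ~j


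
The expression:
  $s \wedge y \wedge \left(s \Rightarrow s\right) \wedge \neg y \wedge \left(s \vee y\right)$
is never true.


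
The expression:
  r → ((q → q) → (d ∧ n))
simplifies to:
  (d ∧ n) ∨ ¬r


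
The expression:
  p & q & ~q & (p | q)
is never true.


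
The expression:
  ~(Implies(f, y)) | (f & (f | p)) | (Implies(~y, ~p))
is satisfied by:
  {y: True, f: True, p: False}
  {y: True, p: False, f: False}
  {f: True, p: False, y: False}
  {f: False, p: False, y: False}
  {y: True, f: True, p: True}
  {y: True, p: True, f: False}
  {f: True, p: True, y: False}


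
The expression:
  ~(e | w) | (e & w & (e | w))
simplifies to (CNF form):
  (e | ~e) & (e | ~w) & (w | ~e) & (w | ~w)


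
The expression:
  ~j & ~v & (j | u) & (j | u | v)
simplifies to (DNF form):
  u & ~j & ~v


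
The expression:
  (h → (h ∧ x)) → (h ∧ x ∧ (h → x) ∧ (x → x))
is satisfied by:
  {h: True}


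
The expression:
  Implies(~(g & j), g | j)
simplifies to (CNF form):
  g | j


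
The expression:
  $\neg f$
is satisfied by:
  {f: False}


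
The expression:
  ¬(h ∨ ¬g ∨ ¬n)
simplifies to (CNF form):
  g ∧ n ∧ ¬h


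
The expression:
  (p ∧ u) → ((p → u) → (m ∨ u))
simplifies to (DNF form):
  True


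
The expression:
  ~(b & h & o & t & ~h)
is always true.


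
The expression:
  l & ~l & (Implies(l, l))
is never true.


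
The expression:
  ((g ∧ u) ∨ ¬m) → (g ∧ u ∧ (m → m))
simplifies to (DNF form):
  m ∨ (g ∧ u)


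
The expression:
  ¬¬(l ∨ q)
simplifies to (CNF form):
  l ∨ q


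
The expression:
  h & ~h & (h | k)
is never true.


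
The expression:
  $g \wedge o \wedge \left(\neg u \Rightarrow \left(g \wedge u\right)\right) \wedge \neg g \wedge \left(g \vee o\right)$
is never true.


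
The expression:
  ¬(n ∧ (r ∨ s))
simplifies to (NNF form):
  (¬r ∧ ¬s) ∨ ¬n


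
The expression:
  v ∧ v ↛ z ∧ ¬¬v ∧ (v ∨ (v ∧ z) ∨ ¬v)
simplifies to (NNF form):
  v ∧ ¬z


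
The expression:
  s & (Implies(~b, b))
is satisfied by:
  {b: True, s: True}


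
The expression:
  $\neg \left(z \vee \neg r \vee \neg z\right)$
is never true.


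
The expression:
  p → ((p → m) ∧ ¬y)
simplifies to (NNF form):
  (m ∧ ¬y) ∨ ¬p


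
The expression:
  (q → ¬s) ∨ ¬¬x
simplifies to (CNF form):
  x ∨ ¬q ∨ ¬s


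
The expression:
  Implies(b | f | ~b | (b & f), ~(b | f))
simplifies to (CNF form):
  ~b & ~f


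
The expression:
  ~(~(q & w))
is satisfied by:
  {w: True, q: True}


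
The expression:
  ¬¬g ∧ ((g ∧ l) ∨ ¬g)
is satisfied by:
  {g: True, l: True}


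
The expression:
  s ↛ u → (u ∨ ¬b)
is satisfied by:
  {u: True, s: False, b: False}
  {s: False, b: False, u: False}
  {b: True, u: True, s: False}
  {b: True, s: False, u: False}
  {u: True, s: True, b: False}
  {s: True, u: False, b: False}
  {b: True, s: True, u: True}


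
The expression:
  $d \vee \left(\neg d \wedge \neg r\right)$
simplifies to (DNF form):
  $d \vee \neg r$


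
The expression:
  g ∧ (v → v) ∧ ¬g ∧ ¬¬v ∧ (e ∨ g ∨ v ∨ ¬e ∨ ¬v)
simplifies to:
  False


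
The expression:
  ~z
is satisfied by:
  {z: False}


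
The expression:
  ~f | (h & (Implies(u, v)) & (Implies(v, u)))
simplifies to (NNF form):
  ~f | (h & u & v) | (h & ~u & ~v)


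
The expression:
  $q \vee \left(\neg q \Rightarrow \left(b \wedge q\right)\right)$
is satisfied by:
  {q: True}


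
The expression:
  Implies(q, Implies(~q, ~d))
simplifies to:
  True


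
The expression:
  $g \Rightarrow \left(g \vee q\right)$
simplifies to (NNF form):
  $\text{True}$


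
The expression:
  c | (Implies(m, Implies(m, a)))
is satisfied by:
  {a: True, c: True, m: False}
  {a: True, m: False, c: False}
  {c: True, m: False, a: False}
  {c: False, m: False, a: False}
  {a: True, c: True, m: True}
  {a: True, m: True, c: False}
  {c: True, m: True, a: False}


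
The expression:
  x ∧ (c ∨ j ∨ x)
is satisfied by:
  {x: True}


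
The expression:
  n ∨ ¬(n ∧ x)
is always true.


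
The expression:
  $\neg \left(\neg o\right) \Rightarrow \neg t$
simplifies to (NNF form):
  $\neg o \vee \neg t$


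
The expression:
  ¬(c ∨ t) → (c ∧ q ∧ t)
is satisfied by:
  {t: True, c: True}
  {t: True, c: False}
  {c: True, t: False}


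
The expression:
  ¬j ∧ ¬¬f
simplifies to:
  f ∧ ¬j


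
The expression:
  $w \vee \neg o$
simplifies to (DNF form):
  $w \vee \neg o$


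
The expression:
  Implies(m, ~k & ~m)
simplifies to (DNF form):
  ~m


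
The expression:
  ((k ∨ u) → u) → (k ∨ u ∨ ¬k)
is always true.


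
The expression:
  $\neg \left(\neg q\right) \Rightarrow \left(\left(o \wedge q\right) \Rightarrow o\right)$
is always true.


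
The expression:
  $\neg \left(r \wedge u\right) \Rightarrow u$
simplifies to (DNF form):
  $u$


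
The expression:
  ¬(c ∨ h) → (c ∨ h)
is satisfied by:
  {c: True, h: True}
  {c: True, h: False}
  {h: True, c: False}


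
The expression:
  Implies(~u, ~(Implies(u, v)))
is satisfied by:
  {u: True}


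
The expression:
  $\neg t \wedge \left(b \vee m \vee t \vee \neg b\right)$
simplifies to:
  $\neg t$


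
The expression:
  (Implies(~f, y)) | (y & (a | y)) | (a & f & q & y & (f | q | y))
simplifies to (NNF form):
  f | y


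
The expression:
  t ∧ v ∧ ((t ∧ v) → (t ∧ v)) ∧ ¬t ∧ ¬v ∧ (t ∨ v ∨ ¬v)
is never true.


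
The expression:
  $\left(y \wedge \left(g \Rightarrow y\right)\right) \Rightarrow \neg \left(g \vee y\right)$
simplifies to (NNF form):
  $\neg y$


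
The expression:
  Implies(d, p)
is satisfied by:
  {p: True, d: False}
  {d: False, p: False}
  {d: True, p: True}


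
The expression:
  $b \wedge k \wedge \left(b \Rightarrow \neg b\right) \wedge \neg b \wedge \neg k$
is never true.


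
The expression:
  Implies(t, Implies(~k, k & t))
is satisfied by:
  {k: True, t: False}
  {t: False, k: False}
  {t: True, k: True}


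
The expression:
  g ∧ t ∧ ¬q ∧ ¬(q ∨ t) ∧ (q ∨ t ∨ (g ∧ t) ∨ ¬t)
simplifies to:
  False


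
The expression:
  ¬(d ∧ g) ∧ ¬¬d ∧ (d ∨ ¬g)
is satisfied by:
  {d: True, g: False}


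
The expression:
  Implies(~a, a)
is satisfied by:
  {a: True}


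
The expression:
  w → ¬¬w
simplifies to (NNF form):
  True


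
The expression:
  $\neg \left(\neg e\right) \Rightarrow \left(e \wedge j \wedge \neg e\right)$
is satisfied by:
  {e: False}


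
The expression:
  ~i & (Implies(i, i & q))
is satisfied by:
  {i: False}


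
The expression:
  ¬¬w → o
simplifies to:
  o ∨ ¬w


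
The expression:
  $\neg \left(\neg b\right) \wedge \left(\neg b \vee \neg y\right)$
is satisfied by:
  {b: True, y: False}


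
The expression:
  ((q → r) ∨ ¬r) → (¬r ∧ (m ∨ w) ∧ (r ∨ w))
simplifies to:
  w ∧ ¬r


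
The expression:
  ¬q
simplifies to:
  ¬q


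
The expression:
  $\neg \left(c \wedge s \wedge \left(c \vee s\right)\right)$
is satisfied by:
  {s: False, c: False}
  {c: True, s: False}
  {s: True, c: False}


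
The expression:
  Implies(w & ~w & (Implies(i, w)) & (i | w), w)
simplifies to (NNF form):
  True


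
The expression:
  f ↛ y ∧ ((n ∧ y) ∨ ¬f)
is never true.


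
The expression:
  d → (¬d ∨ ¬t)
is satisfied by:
  {t: False, d: False}
  {d: True, t: False}
  {t: True, d: False}


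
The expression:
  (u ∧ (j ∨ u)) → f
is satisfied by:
  {f: True, u: False}
  {u: False, f: False}
  {u: True, f: True}


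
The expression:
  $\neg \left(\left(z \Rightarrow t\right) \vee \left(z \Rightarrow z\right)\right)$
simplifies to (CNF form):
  $\text{False}$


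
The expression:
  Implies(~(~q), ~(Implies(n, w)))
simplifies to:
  ~q | (n & ~w)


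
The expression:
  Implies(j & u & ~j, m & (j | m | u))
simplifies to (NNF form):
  True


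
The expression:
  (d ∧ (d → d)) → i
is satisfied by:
  {i: True, d: False}
  {d: False, i: False}
  {d: True, i: True}


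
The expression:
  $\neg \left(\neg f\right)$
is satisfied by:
  {f: True}


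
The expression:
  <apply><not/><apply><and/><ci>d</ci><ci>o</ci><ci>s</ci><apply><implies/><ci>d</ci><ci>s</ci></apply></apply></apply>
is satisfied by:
  {s: False, o: False, d: False}
  {d: True, s: False, o: False}
  {o: True, s: False, d: False}
  {d: True, o: True, s: False}
  {s: True, d: False, o: False}
  {d: True, s: True, o: False}
  {o: True, s: True, d: False}


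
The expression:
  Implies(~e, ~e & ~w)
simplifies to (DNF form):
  e | ~w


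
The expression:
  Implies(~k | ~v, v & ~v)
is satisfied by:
  {k: True, v: True}


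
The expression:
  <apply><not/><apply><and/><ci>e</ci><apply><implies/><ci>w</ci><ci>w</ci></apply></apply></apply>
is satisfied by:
  {e: False}


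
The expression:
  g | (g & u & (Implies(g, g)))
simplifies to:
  g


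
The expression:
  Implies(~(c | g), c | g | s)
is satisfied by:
  {c: True, s: True, g: True}
  {c: True, s: True, g: False}
  {c: True, g: True, s: False}
  {c: True, g: False, s: False}
  {s: True, g: True, c: False}
  {s: True, g: False, c: False}
  {g: True, s: False, c: False}


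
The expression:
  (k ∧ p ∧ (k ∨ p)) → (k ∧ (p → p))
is always true.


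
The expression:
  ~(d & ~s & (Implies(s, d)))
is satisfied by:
  {s: True, d: False}
  {d: False, s: False}
  {d: True, s: True}


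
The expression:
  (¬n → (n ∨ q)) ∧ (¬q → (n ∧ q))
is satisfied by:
  {q: True}


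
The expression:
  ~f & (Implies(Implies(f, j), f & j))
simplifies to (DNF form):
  False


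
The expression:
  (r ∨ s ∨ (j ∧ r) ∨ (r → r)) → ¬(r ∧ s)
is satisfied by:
  {s: False, r: False}
  {r: True, s: False}
  {s: True, r: False}


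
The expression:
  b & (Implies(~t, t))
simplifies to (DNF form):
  b & t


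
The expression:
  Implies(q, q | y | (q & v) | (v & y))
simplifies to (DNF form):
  True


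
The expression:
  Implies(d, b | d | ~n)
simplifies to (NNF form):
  True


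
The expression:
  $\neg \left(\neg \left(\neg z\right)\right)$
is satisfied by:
  {z: False}


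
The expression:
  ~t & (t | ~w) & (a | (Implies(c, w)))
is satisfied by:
  {a: True, c: False, w: False, t: False}
  {t: False, c: False, a: False, w: False}
  {a: True, c: True, t: False, w: False}


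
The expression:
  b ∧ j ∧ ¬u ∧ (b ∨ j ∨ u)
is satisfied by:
  {j: True, b: True, u: False}


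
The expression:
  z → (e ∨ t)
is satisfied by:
  {t: True, e: True, z: False}
  {t: True, e: False, z: False}
  {e: True, t: False, z: False}
  {t: False, e: False, z: False}
  {z: True, t: True, e: True}
  {z: True, t: True, e: False}
  {z: True, e: True, t: False}


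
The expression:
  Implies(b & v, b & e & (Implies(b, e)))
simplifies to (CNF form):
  e | ~b | ~v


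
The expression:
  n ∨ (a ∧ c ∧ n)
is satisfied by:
  {n: True}


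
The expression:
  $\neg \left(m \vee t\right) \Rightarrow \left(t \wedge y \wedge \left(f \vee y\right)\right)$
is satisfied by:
  {t: True, m: True}
  {t: True, m: False}
  {m: True, t: False}


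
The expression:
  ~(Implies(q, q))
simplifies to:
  False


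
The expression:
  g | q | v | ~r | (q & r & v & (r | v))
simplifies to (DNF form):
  g | q | v | ~r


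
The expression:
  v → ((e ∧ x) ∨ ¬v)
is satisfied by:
  {e: True, x: True, v: False}
  {e: True, x: False, v: False}
  {x: True, e: False, v: False}
  {e: False, x: False, v: False}
  {e: True, v: True, x: True}


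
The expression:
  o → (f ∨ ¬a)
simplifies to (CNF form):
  f ∨ ¬a ∨ ¬o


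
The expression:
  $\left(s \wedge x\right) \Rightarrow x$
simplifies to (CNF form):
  $\text{True}$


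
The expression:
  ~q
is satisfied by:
  {q: False}


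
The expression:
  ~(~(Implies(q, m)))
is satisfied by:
  {m: True, q: False}
  {q: False, m: False}
  {q: True, m: True}


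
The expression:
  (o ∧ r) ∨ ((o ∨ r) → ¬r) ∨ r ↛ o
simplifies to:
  True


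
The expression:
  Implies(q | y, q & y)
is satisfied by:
  {q: False, y: False}
  {y: True, q: True}


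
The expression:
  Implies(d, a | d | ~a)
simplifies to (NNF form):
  True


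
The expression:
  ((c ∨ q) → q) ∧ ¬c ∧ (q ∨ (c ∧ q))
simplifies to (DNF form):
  q ∧ ¬c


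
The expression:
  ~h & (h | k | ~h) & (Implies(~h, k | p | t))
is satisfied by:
  {k: True, t: True, p: True, h: False}
  {k: True, t: True, h: False, p: False}
  {k: True, p: True, h: False, t: False}
  {k: True, h: False, p: False, t: False}
  {t: True, p: True, h: False, k: False}
  {t: True, h: False, p: False, k: False}
  {p: True, t: False, h: False, k: False}


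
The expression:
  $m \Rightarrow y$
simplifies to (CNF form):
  $y \vee \neg m$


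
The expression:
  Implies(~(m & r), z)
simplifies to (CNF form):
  (m | z) & (r | z)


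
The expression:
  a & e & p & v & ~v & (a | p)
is never true.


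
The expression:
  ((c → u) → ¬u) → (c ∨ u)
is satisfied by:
  {c: True, u: True}
  {c: True, u: False}
  {u: True, c: False}


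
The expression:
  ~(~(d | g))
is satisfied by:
  {d: True, g: True}
  {d: True, g: False}
  {g: True, d: False}


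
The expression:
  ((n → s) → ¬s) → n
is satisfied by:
  {n: True, s: True}
  {n: True, s: False}
  {s: True, n: False}


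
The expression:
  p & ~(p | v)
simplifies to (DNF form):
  False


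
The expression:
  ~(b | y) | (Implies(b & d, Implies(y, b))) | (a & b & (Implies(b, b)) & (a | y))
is always true.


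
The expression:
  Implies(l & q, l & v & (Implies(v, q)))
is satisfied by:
  {v: True, l: False, q: False}
  {l: False, q: False, v: False}
  {q: True, v: True, l: False}
  {q: True, l: False, v: False}
  {v: True, l: True, q: False}
  {l: True, v: False, q: False}
  {q: True, l: True, v: True}


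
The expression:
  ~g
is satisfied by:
  {g: False}


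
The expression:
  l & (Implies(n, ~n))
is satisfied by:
  {l: True, n: False}


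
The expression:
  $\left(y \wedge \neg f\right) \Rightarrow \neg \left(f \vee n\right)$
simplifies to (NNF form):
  $f \vee \neg n \vee \neg y$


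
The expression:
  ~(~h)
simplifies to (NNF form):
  h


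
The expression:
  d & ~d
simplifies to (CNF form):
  False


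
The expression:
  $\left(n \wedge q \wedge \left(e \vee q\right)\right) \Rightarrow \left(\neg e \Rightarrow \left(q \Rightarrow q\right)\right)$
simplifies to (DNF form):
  $\text{True}$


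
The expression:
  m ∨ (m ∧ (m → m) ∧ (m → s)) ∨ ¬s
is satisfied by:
  {m: True, s: False}
  {s: False, m: False}
  {s: True, m: True}


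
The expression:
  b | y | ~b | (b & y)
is always true.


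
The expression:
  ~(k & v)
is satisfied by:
  {k: False, v: False}
  {v: True, k: False}
  {k: True, v: False}


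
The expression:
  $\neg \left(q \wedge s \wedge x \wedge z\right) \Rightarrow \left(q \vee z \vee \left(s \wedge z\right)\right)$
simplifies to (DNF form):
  $q \vee z$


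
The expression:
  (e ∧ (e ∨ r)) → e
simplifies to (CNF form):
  True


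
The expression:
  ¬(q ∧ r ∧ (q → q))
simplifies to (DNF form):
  ¬q ∨ ¬r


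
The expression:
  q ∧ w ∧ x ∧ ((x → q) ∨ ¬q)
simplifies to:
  q ∧ w ∧ x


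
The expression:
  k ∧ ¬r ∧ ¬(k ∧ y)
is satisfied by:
  {k: True, y: False, r: False}


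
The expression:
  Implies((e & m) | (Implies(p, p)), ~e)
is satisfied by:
  {e: False}


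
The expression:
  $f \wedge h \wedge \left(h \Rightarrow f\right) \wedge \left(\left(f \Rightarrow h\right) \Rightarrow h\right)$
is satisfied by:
  {h: True, f: True}


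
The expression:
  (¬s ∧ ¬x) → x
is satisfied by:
  {x: True, s: True}
  {x: True, s: False}
  {s: True, x: False}


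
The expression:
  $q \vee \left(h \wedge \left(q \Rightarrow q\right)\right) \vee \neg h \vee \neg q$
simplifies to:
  $\text{True}$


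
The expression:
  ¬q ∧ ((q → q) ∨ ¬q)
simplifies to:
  ¬q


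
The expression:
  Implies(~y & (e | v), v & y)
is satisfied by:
  {y: True, e: False, v: False}
  {y: True, v: True, e: False}
  {y: True, e: True, v: False}
  {y: True, v: True, e: True}
  {v: False, e: False, y: False}


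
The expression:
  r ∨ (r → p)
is always true.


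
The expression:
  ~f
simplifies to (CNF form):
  ~f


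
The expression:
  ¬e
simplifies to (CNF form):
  ¬e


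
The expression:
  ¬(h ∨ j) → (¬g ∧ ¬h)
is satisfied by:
  {h: True, j: True, g: False}
  {h: True, j: False, g: False}
  {j: True, h: False, g: False}
  {h: False, j: False, g: False}
  {g: True, h: True, j: True}
  {g: True, h: True, j: False}
  {g: True, j: True, h: False}


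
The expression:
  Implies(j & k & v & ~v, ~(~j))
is always true.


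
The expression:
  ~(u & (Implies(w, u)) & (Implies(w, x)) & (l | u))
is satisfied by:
  {w: True, x: False, u: False}
  {x: False, u: False, w: False}
  {w: True, x: True, u: False}
  {x: True, w: False, u: False}
  {u: True, w: True, x: False}


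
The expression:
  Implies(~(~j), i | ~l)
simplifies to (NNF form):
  i | ~j | ~l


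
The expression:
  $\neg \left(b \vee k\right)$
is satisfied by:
  {k: False, b: False}


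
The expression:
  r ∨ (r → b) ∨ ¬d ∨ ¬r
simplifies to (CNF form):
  True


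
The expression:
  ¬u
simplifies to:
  ¬u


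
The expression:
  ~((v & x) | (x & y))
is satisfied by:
  {y: False, x: False, v: False}
  {v: True, y: False, x: False}
  {y: True, v: False, x: False}
  {v: True, y: True, x: False}
  {x: True, v: False, y: False}


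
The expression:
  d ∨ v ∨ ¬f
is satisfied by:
  {d: True, v: True, f: False}
  {d: True, v: False, f: False}
  {v: True, d: False, f: False}
  {d: False, v: False, f: False}
  {f: True, d: True, v: True}
  {f: True, d: True, v: False}
  {f: True, v: True, d: False}


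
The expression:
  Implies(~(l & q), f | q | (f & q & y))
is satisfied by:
  {q: True, f: True}
  {q: True, f: False}
  {f: True, q: False}


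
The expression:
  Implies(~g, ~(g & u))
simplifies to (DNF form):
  True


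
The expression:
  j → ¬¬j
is always true.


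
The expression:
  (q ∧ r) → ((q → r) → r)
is always true.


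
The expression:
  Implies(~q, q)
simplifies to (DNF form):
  q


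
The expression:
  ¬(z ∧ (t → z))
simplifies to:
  ¬z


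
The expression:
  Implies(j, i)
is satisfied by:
  {i: True, j: False}
  {j: False, i: False}
  {j: True, i: True}


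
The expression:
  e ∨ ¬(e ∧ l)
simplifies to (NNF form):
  True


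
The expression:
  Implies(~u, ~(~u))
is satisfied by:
  {u: True}


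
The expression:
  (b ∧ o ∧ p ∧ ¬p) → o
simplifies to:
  True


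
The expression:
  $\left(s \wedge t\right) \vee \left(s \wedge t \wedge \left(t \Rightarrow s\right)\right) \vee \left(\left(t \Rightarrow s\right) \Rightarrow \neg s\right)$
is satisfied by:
  {t: True, s: False}
  {s: False, t: False}
  {s: True, t: True}


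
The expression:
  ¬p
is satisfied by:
  {p: False}


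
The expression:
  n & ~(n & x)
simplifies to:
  n & ~x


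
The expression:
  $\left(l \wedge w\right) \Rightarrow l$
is always true.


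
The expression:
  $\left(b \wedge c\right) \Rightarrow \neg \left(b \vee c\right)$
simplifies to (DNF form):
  $\neg b \vee \neg c$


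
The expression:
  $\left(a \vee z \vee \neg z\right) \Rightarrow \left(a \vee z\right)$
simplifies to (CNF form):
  $a \vee z$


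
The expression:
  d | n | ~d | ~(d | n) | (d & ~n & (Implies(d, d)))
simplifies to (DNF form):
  True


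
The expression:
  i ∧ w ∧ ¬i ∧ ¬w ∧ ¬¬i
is never true.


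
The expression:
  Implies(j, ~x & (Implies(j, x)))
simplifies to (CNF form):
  ~j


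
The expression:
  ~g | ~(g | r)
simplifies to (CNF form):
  ~g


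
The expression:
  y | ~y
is always true.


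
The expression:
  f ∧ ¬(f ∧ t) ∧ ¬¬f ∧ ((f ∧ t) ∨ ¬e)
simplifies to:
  f ∧ ¬e ∧ ¬t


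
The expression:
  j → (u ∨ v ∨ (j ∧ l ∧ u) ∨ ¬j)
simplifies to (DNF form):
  u ∨ v ∨ ¬j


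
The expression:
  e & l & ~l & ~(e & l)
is never true.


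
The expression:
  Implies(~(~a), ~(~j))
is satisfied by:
  {j: True, a: False}
  {a: False, j: False}
  {a: True, j: True}


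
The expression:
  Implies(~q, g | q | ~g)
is always true.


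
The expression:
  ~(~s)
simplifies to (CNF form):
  s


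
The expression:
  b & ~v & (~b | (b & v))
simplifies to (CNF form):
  False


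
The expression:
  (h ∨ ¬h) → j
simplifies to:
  j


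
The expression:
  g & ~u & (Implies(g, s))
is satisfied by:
  {s: True, g: True, u: False}


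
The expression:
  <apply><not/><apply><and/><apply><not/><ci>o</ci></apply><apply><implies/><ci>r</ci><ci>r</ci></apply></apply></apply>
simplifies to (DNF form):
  <ci>o</ci>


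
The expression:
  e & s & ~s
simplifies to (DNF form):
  False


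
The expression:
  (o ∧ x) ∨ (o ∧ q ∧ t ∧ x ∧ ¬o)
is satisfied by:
  {x: True, o: True}


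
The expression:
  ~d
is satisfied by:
  {d: False}


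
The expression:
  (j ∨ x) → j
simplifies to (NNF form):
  j ∨ ¬x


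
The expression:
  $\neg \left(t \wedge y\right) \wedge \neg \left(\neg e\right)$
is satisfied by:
  {e: True, t: False, y: False}
  {e: True, y: True, t: False}
  {e: True, t: True, y: False}


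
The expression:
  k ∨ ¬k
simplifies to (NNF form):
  True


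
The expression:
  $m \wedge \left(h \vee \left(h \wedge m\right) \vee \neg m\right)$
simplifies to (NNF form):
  $h \wedge m$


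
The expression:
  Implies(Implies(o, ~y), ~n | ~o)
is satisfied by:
  {y: True, o: False, n: False}
  {o: False, n: False, y: False}
  {y: True, n: True, o: False}
  {n: True, o: False, y: False}
  {y: True, o: True, n: False}
  {o: True, y: False, n: False}
  {y: True, n: True, o: True}


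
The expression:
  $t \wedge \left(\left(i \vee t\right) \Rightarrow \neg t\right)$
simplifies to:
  $\text{False}$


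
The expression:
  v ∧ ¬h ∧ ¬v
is never true.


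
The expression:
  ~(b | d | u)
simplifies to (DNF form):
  ~b & ~d & ~u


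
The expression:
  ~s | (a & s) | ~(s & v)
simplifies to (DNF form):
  a | ~s | ~v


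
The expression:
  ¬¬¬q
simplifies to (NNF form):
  ¬q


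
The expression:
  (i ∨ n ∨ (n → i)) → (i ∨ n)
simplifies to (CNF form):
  i ∨ n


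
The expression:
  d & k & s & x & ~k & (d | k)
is never true.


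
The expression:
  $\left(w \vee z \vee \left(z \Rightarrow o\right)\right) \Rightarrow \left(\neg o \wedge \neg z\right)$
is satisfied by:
  {o: False, z: False}


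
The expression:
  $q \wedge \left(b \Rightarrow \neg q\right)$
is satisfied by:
  {q: True, b: False}


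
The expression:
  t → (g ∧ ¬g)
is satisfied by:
  {t: False}


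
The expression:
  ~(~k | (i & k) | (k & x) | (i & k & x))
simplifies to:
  k & ~i & ~x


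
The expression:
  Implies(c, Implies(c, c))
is always true.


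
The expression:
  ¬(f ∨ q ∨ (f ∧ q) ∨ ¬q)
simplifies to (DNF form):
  False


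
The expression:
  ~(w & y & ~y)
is always true.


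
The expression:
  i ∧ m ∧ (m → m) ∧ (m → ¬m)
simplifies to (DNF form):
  False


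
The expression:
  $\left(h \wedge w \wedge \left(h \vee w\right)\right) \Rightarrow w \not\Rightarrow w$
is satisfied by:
  {w: False, h: False}
  {h: True, w: False}
  {w: True, h: False}


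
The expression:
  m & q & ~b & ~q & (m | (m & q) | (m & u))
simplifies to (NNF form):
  False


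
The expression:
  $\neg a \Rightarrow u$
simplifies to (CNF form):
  $a \vee u$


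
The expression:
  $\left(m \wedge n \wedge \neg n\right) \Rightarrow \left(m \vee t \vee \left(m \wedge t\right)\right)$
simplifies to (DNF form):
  $\text{True}$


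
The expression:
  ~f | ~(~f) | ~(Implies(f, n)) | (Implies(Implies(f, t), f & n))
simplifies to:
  True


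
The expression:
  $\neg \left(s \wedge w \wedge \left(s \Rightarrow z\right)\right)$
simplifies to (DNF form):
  $\neg s \vee \neg w \vee \neg z$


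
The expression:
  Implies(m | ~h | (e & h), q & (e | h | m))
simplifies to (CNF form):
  (h | q) & (q | ~e) & (q | ~m) & (e | h | m) & (e | h | q) & (h | m | q) & (e | m | ~e) & (e | m | ~m) & (e | q | ~e) & (e | q | ~m) & (m | q | ~e) & (m | q | ~m)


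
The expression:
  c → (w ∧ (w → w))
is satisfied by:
  {w: True, c: False}
  {c: False, w: False}
  {c: True, w: True}


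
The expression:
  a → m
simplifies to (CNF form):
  m ∨ ¬a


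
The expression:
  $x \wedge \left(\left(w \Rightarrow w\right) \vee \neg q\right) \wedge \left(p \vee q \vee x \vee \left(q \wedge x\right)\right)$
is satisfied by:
  {x: True}


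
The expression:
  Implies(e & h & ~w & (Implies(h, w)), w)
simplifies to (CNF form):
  True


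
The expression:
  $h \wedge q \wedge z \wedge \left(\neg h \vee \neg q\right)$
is never true.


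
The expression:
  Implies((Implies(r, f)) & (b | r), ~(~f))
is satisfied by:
  {r: True, f: True, b: False}
  {r: True, f: False, b: False}
  {f: True, r: False, b: False}
  {r: False, f: False, b: False}
  {r: True, b: True, f: True}
  {r: True, b: True, f: False}
  {b: True, f: True, r: False}


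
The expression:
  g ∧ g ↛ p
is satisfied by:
  {g: True, p: False}


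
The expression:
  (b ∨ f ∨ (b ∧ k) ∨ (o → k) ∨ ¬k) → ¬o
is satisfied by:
  {o: False}


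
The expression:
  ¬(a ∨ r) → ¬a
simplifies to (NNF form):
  True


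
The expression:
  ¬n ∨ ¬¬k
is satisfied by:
  {k: True, n: False}
  {n: False, k: False}
  {n: True, k: True}


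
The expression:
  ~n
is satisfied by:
  {n: False}


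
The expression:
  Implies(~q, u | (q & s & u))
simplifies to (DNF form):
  q | u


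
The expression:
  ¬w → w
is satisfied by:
  {w: True}


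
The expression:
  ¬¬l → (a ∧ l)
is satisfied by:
  {a: True, l: False}
  {l: False, a: False}
  {l: True, a: True}


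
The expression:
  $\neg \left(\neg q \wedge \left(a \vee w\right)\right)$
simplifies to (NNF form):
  $q \vee \left(\neg a \wedge \neg w\right)$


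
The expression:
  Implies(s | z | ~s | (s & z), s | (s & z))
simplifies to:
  s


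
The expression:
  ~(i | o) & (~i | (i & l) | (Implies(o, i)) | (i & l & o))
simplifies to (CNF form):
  ~i & ~o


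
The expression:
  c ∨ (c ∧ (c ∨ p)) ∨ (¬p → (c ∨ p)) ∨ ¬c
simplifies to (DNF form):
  True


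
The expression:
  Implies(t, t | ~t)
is always true.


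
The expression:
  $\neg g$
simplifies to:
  $\neg g$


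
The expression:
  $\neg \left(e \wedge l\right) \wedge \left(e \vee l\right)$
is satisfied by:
  {e: True, l: False}
  {l: True, e: False}


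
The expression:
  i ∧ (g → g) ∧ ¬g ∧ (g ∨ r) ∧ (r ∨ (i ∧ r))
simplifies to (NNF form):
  i ∧ r ∧ ¬g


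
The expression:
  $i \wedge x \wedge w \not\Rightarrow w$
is never true.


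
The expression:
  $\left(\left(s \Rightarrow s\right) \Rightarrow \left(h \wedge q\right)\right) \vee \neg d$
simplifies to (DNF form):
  $\left(h \wedge q\right) \vee \neg d$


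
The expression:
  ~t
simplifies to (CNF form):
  ~t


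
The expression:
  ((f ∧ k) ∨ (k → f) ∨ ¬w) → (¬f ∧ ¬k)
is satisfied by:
  {w: True, f: False, k: False}
  {f: False, k: False, w: False}
  {w: True, k: True, f: False}


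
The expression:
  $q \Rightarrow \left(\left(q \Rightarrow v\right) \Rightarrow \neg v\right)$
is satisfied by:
  {v: False, q: False}
  {q: True, v: False}
  {v: True, q: False}


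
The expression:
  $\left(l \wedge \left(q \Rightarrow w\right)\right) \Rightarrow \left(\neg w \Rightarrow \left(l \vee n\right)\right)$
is always true.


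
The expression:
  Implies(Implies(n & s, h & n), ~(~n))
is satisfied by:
  {n: True}


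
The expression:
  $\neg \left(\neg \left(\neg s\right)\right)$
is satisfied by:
  {s: False}


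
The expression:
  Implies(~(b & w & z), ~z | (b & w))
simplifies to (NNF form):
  ~z | (b & w)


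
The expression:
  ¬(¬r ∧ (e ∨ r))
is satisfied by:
  {r: True, e: False}
  {e: False, r: False}
  {e: True, r: True}


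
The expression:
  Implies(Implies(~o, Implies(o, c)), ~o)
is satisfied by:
  {o: False}


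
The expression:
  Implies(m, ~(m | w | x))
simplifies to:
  ~m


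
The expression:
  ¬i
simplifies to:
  ¬i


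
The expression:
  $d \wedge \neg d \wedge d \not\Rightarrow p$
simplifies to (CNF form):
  $\text{False}$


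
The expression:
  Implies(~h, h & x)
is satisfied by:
  {h: True}


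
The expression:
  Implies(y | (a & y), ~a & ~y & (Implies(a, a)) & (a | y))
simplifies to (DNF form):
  ~y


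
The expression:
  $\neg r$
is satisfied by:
  {r: False}


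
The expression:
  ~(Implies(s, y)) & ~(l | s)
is never true.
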